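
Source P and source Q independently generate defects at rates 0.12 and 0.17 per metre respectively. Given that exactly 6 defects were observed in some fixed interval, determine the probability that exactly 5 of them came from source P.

Given the total, each event is independently from source P with probability p = λ_P/(λ_P+λ_Q) = 0.12/0.29 ≈ 0.4138.
So K ~ Binomial(6, 0.12/0.29): P(K = 5) = C(6,5) · (0.12/0.29)^5 · (0.17/0.29)^1 ≈ 0.0427.

0.0427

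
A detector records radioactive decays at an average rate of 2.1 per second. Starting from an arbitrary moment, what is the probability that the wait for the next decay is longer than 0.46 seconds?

The wait for the next event is exponential with rate λ = 2.1 per second.
P(T > 0.46) = e^(−λt) = e^(−2.1 × 0.46) = e^(−0.966) ≈ 0.3806.

0.3806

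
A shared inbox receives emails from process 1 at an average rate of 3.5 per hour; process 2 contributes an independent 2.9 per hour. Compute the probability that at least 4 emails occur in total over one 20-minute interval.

Independent Poisson processes superpose: combined rate λ = 3.5 + 2.9 = 6.4 per hour.
Over the interval, μ = 6.4 × 1/3 ≈ 2.13333 (a 20-minute interval = 1/3 hours).
P(N ≥ 4) = 1 − P(N ≤ 3) ≈ 0.1677.

0.1677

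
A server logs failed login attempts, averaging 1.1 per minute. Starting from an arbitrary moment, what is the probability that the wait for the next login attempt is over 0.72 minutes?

0.4529

The wait for the next event is exponential with rate λ = 1.1 per minute.
P(T > 0.72) = e^(−λt) = e^(−1.1 × 0.72) = e^(−0.792) ≈ 0.4529.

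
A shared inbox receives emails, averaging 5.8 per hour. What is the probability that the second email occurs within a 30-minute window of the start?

Over the interval, μ = 5.8 × 0.5 = 2.9 (a 30-minute window = 0.5 hours).
The second arrival falls in the interval iff at least 2 events occur there: P(S_2 ≤ t) = P(N ≥ 2) = 1 − P(N ≤ 1) ≈ 0.7854.

0.7854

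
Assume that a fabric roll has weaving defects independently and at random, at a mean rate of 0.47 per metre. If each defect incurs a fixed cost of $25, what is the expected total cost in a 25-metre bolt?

$293.75

E[N] = 0.47 × 25 = 11.75 (a 25-metre bolt = 25 metres); E[cost] = 11.75 × $25 = $293.75.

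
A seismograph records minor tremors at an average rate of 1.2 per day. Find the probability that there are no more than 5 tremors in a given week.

Over the interval, μ = 1.2 × 7 = 8.4 (a week = 7 days).
P(N ≤ 5) = Σ_{j=0}^{5} e^(−μ) μ^j/j! ≈ 0.1573.

0.1573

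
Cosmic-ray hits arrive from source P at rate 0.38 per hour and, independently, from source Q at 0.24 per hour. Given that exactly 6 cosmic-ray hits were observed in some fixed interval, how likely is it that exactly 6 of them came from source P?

0.0530

Given the total, each event is independently from source P with probability p = λ_P/(λ_P+λ_Q) = 0.38/0.62 ≈ 0.6129.
So K ~ Binomial(6, 0.38/0.62): P(K = 6) = C(6,6) · (0.38/0.62)^6 · (0.24/0.62)^0 ≈ 0.0530.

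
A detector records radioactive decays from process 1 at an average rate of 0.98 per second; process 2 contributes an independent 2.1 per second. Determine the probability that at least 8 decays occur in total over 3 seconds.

Independent Poisson processes superpose: combined rate λ = 0.98 + 2.1 = 3.08 per second.
Over the interval, μ = 3.08 × 3 = 9.24 (3 seconds).
P(N ≥ 8) = 1 − P(N ≤ 7) ≈ 0.7035.

0.7035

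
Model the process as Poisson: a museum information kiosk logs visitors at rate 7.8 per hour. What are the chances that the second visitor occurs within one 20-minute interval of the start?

0.7326

Over the interval, μ = 7.8 × 1/3 = 2.6 (a 20-minute interval = 1/3 hours).
The second arrival falls in the interval iff at least 2 events occur there: P(S_2 ≤ t) = P(N ≥ 2) = 1 − P(N ≤ 1) ≈ 0.7326.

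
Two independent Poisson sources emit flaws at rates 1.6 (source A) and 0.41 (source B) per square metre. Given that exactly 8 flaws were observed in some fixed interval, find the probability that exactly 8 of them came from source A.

0.1612

Given the total, each event is independently from source A with probability p = λ_A/(λ_A+λ_B) = 1.6/2.01 ≈ 0.7960.
So K ~ Binomial(8, 1.6/2.01): P(K = 8) = C(8,8) · (1.6/2.01)^8 · (0.41/2.01)^0 ≈ 0.1612.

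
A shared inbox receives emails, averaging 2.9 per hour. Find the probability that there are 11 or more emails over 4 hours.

Over the interval, μ = 2.9 × 4 = 11.6 (4 hours).
P(N ≥ 11) = 1 − P(N ≤ 10) = 1 − Σ_{j=0}^{10} e^(−μ) μ^j/j! ≈ 0.6095.

0.6095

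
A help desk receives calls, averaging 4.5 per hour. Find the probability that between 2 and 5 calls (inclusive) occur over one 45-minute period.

Over the interval, μ = 4.5 × 0.75 = 3.375 (a 45-minute period = 0.75 hours).
P(2 ≤ N ≤ 5) = Σ_{j=2}^{5} e^(−3.375) · 3.375^j/j! ≈ 0.7240.

0.7240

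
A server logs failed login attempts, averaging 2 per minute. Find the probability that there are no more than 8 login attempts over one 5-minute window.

Over the interval, μ = 2 × 5 = 10 (a 5-minute window = 5 minutes).
P(N ≤ 8) = Σ_{j=0}^{8} e^(−μ) μ^j/j! ≈ 0.3328.

0.3328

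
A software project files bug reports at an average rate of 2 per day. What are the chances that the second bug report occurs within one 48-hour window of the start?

0.9084

Over the interval, μ = 2 × 2 = 4 (a 48-hour window = 2 days).
The second arrival falls in the interval iff at least 2 events occur there: P(S_2 ≤ t) = P(N ≥ 2) = 1 − P(N ≤ 1) ≈ 0.9084.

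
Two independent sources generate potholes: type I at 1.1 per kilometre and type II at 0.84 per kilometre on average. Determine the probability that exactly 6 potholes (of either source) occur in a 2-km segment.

Independent Poisson processes superpose: combined rate λ = 1.1 + 0.84 = 1.94 per kilometre.
Over the interval, μ = 1.94 × 2 = 3.88 (a 2-km segment = 2 kilometres).
P(N = 6) = e^(−3.88) · 3.88^6/6! ≈ 0.0979.

0.0979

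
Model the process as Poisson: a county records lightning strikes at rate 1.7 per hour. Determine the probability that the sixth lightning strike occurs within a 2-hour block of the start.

0.1295

Over the interval, μ = 1.7 × 2 = 3.4 (a 2-hour block = 2 hours).
The sixth arrival falls in the interval iff at least 6 events occur there: P(S_6 ≤ t) = P(N ≥ 6) = 1 − P(N ≤ 5) ≈ 0.1295.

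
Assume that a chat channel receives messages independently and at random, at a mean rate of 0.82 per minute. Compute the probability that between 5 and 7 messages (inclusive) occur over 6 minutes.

Over the interval, μ = 0.82 × 6 = 4.92 (6 minutes).
P(5 ≤ N ≤ 7) = Σ_{j=5}^{7} e^(−4.92) · 4.92^j/j! ≈ 0.4202.

0.4202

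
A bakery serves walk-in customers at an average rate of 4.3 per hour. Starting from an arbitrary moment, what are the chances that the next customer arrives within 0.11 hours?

0.3769

Inter-arrival times are exponential with rate λ = 4.3 per hour.
P(T ≤ 0.11) = 1 − e^(−λt) = 1 − e^(−4.3 × 0.11) = 1 − e^(−0.473) ≈ 0.3769.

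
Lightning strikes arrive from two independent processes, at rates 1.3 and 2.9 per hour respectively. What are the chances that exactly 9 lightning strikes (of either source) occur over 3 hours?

0.0744

Independent Poisson processes superpose: combined rate λ = 1.3 + 2.9 = 4.2 per hour.
Over the interval, μ = 4.2 × 3 = 12.6 (3 hours).
P(N = 9) = e^(−12.6) · 12.6^9/9! ≈ 0.0744.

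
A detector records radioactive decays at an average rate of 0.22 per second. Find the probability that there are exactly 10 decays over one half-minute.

Over the interval, μ = 0.22 × 30 = 6.6 (a half-minute = 30 seconds).
P(N = 10) = e^(−μ) μ^10/10! = e^(−6.6) · 6.6^10/3628800 ≈ 0.0588.

0.0588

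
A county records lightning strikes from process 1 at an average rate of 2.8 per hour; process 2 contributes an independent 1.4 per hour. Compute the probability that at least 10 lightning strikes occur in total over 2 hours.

Independent Poisson processes superpose: combined rate λ = 2.8 + 1.4 = 4.2 per hour.
Over the interval, μ = 4.2 × 2 = 8.4 (2 hours).
P(N ≥ 10) = 1 − P(N ≤ 9) ≈ 0.3341.

0.3341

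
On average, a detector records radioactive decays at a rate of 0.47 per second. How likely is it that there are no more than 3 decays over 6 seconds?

Over the interval, μ = 0.47 × 6 = 2.82 (6 seconds).
P(N ≤ 3) = Σ_{j=0}^{3} e^(−μ) μ^j/j! ≈ 0.6875.

0.6875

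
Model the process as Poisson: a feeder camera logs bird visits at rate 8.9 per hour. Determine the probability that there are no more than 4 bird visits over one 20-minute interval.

Over the interval, μ = 8.9 × 1/3 ≈ 2.96667 (a 20-minute interval = 1/3 hours).
P(N ≤ 4) = Σ_{j=0}^{4} e^(−μ) μ^j/j! ≈ 0.8208.

0.8208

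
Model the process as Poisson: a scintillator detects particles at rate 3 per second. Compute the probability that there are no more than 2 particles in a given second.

0.4232

With mean μ = 3 per second,
P(N ≤ 2) = Σ_{j=0}^{2} e^(−μ) μ^j/j! ≈ 0.4232.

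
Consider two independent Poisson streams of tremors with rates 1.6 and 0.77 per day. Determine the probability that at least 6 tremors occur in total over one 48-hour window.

0.3385

Independent Poisson processes superpose: combined rate λ = 1.6 + 0.77 = 2.37 per day.
Over the interval, μ = 2.37 × 2 = 4.74 (a 48-hour window = 2 days).
P(N ≥ 6) = 1 − P(N ≤ 5) ≈ 0.3385.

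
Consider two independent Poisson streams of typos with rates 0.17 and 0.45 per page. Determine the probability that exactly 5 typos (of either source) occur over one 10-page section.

0.1549

Independent Poisson processes superpose: combined rate λ = 0.17 + 0.45 = 0.62 per page.
Over the interval, μ = 0.62 × 10 = 6.2 (a 10-page section = 10 pages).
P(N = 5) = e^(−6.2) · 6.2^5/5! ≈ 0.1549.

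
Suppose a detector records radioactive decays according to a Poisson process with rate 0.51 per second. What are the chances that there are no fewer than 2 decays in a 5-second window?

Over the interval, μ = 0.51 × 5 = 2.55 (a 5-second window = 5 seconds).
P(N ≥ 2) = 1 − P(N ≤ 1) = 1 − Σ_{j=0}^{1} e^(−μ) μ^j/j! ≈ 0.7228.

0.7228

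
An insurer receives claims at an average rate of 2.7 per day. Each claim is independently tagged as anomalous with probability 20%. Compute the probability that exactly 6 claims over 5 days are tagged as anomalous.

0.0362

Thinning: the claims that are tagged as anomalous themselves form a Poisson process with rate 0.2 × 2.7 = 0.54 per day.
Over the interval, μ = 0.54 × 5 = 2.7 (5 days).
P(N = 6) = e^(−2.7) · 2.7^6/6! ≈ 0.0362.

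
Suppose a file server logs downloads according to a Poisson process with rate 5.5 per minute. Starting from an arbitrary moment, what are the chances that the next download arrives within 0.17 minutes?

Inter-arrival times are exponential with rate λ = 5.5 per minute.
P(T ≤ 0.17) = 1 − e^(−λt) = 1 − e^(−5.5 × 0.17) = 1 − e^(−0.935) ≈ 0.6074.

0.6074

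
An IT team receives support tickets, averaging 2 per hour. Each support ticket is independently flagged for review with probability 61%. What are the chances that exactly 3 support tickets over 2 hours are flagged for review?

Thinning: the support tickets that are flagged for review themselves form a Poisson process with rate 0.61 × 2 = 1.22 per hour.
Over the interval, μ = 1.22 × 2 = 2.44 (2 hours).
P(N = 3) = e^(−2.44) · 2.44^3/3! ≈ 0.2110.

0.2110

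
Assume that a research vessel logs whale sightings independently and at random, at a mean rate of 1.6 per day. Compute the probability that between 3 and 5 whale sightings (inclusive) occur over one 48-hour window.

Over the interval, μ = 1.6 × 2 = 3.2 (a 48-hour window = 2 days).
P(3 ≤ N ≤ 5) = Σ_{j=3}^{5} e^(−3.2) · 3.2^j/j! ≈ 0.5147.

0.5147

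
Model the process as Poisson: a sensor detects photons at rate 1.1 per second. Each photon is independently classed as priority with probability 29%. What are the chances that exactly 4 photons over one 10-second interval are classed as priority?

Thinning: the photons that are classed as priority themselves form a Poisson process with rate 0.29 × 1.1 = 0.319 per second.
Over the interval, μ = 0.319 × 10 = 3.19 (a 10-second interval = 10 seconds).
P(N = 4) = e^(−3.19) · 3.19^4/4! ≈ 0.1776.

0.1776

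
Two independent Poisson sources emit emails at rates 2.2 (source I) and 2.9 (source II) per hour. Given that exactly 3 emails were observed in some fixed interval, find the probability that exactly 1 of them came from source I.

Given the total, each event is independently from source I with probability p = λ_I/(λ_I+λ_II) = 2.2/5.1 ≈ 0.4314.
So K ~ Binomial(3, 2.2/5.1): P(K = 1) = C(3,1) · (2.2/5.1)^1 · (2.9/5.1)^2 ≈ 0.4184.

0.4184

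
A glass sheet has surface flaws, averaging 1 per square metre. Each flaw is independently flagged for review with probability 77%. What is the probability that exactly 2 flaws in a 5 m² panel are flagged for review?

0.1577

Thinning: the flaws that are flagged for review themselves form a Poisson process with rate 0.77 × 1 = 0.77 per square metre.
Over the interval, μ = 0.77 × 5 = 3.85 (a 5 m² panel = 5 square metres).
P(N = 2) = e^(−3.85) · 3.85^2/2! ≈ 0.1577.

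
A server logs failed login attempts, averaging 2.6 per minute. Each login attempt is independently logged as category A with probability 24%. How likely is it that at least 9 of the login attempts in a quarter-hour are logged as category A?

0.5907

Thinning: the login attempts that are logged as category A themselves form a Poisson process with rate 0.24 × 2.6 = 0.624 per minute.
Over the interval, μ = 0.624 × 15 = 9.36 (a quarter-hour = 15 minutes).
P(N ≥ 9) = 1 − P(N ≤ 8) ≈ 0.5907.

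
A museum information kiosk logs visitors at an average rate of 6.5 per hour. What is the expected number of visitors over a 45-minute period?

4.875

E[N] = λt = 6.5 × 0.75 = 4.875 (a 45-minute period = 0.75 hours).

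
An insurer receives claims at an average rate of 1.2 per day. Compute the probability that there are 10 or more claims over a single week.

Over the interval, μ = 1.2 × 7 = 8.4 (a week = 7 days).
P(N ≥ 10) = 1 − P(N ≤ 9) = 1 − Σ_{j=0}^{9} e^(−μ) μ^j/j! ≈ 0.3341.

0.3341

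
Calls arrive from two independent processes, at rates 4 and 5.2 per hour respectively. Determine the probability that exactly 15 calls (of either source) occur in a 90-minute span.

Independent Poisson processes superpose: combined rate λ = 4 + 5.2 = 9.2 per hour.
Over the interval, μ = 9.2 × 1.5 = 13.8 (a 90-minute span = 1.5 hours).
P(N = 15) = e^(−13.8) · 13.8^15/15! ≈ 0.0974.

0.0974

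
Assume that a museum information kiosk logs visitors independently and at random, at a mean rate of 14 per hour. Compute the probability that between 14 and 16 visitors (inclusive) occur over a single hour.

With mean μ = 14 per hour,
P(14 ≤ N ≤ 16) = Σ_{j=14}^{16} e^(−14) · 14^j/j! ≈ 0.2915.

0.2915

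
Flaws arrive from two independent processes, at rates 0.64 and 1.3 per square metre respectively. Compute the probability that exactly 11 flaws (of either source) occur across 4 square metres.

Independent Poisson processes superpose: combined rate λ = 0.64 + 1.3 = 1.94 per square metre.
Over the interval, μ = 1.94 × 4 = 7.76 (4 square metres).
P(N = 11) = e^(−7.76) · 7.76^11/11! ≈ 0.0656.

0.0656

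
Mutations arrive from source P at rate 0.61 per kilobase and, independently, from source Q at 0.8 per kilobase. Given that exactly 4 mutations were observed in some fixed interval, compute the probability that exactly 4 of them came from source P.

Given the total, each event is independently from source P with probability p = λ_P/(λ_P+λ_Q) = 0.61/1.41 ≈ 0.4326.
So K ~ Binomial(4, 0.61/1.41): P(K = 4) = C(4,4) · (0.61/1.41)^4 · (0.8/1.41)^0 ≈ 0.0350.

0.0350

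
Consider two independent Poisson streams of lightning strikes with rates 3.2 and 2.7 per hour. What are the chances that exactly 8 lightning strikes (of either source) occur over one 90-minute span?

Independent Poisson processes superpose: combined rate λ = 3.2 + 2.7 = 5.9 per hour.
Over the interval, μ = 5.9 × 1.5 = 8.85 (a 90-minute span = 1.5 hours).
P(N = 8) = e^(−8.85) · 8.85^8/8! ≈ 0.1338.

0.1338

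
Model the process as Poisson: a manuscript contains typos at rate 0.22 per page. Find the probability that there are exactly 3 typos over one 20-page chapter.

Over the interval, μ = 0.22 × 20 = 4.4 (a 20-page chapter = 20 pages).
P(N = 3) = e^(−μ) μ^3/3! = e^(−4.4) · 4.4^3/6 ≈ 0.1743.

0.1743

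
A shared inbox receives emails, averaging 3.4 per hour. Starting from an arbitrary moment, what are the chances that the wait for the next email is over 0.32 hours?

0.3369

The wait for the next event is exponential with rate λ = 3.4 per hour.
P(T > 0.32) = e^(−λt) = e^(−3.4 × 0.32) = e^(−1.088) ≈ 0.3369.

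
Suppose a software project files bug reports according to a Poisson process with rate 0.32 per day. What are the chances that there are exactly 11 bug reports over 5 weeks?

Over the interval, μ = 0.32 × 35 = 11.2 (5 weeks = 35 days).
P(N = 11) = e^(−μ) μ^11/11! = e^(−11.2) · 11.2^11/39916800 ≈ 0.1192.

0.1192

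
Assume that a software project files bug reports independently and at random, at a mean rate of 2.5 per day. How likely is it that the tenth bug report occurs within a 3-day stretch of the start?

Over the interval, μ = 2.5 × 3 = 7.5 (a 3-day stretch = 3 days).
The tenth arrival falls in the interval iff at least 10 events occur there: P(S_10 ≤ t) = P(N ≥ 10) = 1 − P(N ≤ 9) ≈ 0.2236.

0.2236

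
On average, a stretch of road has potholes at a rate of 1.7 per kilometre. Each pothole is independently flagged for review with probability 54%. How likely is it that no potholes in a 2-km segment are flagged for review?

0.1595

Thinning: the potholes that are flagged for review themselves form a Poisson process with rate 0.54 × 1.7 = 0.918 per kilometre.
Over the interval, μ = 0.918 × 2 = 1.836 (a 2-km segment = 2 kilometres).
P(N = 0) = e^(−1.836) · 1.836^0/0! ≈ 0.1595.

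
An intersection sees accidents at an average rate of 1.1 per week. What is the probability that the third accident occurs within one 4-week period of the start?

Over the interval, μ = 1.1 × 4 = 4.4 (a 4-week period = 4 weeks).
The third arrival falls in the interval iff at least 3 events occur there: P(S_3 ≤ t) = P(N ≥ 3) = 1 − P(N ≤ 2) ≈ 0.8149.

0.8149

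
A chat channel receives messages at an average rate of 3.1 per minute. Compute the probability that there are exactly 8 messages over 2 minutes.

Over the interval, μ = 3.1 × 2 = 6.2 (2 minutes).
P(N = 8) = e^(−μ) μ^8/8! = e^(−6.2) · 6.2^8/40320 ≈ 0.1099.

0.1099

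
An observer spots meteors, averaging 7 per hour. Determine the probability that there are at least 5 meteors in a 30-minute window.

Over the interval, μ = 7 × 0.5 = 3.5 (a 30-minute window = 0.5 hours).
P(N ≥ 5) = 1 − P(N ≤ 4) = 1 − Σ_{j=0}^{4} e^(−μ) μ^j/j! ≈ 0.2746.

0.2746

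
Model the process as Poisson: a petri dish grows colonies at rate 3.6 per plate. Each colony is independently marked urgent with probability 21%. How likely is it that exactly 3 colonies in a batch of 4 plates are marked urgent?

0.2240

Thinning: the colonies that are marked urgent themselves form a Poisson process with rate 0.21 × 3.6 = 0.756 per plate.
Over the interval, μ = 0.756 × 4 = 3.024 (a batch of 4 plates = 4 plates).
P(N = 3) = e^(−3.024) · 3.024^3/3! ≈ 0.2240.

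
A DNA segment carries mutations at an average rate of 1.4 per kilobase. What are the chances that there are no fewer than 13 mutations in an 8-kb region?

Over the interval, μ = 1.4 × 8 = 11.2 (an 8-kb region = 8 kilobases).
P(N ≥ 13) = 1 − P(N ≤ 12) = 1 − Σ_{j=0}^{12} e^(−μ) μ^j/j! ≈ 0.3334.

0.3334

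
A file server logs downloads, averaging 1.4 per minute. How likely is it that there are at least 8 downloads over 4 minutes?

Over the interval, μ = 1.4 × 4 = 5.6 (4 minutes).
P(N ≥ 8) = 1 − P(N ≤ 7) = 1 − Σ_{j=0}^{7} e^(−μ) μ^j/j! ≈ 0.2030.

0.2030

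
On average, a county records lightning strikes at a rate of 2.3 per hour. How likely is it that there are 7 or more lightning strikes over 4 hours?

0.8108

Over the interval, μ = 2.3 × 4 = 9.2 (4 hours).
P(N ≥ 7) = 1 − P(N ≤ 6) = 1 − Σ_{j=0}^{6} e^(−μ) μ^j/j! ≈ 0.8108.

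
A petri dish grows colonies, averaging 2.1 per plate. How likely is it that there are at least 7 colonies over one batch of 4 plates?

0.7330

Over the interval, μ = 2.1 × 4 = 8.4 (a batch of 4 plates = 4 plates).
P(N ≥ 7) = 1 − P(N ≤ 6) = 1 − Σ_{j=0}^{6} e^(−μ) μ^j/j! ≈ 0.7330.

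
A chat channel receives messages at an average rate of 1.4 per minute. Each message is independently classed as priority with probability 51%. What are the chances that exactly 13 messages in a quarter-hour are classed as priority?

Thinning: the messages that are classed as priority themselves form a Poisson process with rate 0.51 × 1.4 = 0.714 per minute.
Over the interval, μ = 0.714 × 15 = 10.71 (a quarter-hour = 15 minutes).
P(N = 13) = e^(−10.71) · 10.71^13/13! ≈ 0.0874.

0.0874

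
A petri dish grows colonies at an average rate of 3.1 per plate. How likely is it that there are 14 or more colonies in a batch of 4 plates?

0.3613

Over the interval, μ = 3.1 × 4 = 12.4 (a batch of 4 plates = 4 plates).
P(N ≥ 14) = 1 − P(N ≤ 13) = 1 − Σ_{j=0}^{13} e^(−μ) μ^j/j! ≈ 0.3613.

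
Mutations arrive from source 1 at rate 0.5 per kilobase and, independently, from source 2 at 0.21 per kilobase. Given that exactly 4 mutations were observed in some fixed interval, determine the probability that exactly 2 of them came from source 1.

0.2603

Given the total, each event is independently from source 1 with probability p = λ_1/(λ_1+λ_2) = 0.5/0.71 ≈ 0.7042.
So K ~ Binomial(4, 0.5/0.71): P(K = 2) = C(4,2) · (0.5/0.71)^2 · (0.21/0.71)^2 ≈ 0.2603.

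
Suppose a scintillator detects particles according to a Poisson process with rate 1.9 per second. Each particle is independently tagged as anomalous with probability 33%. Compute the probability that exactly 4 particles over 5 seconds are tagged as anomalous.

Thinning: the particles that are tagged as anomalous themselves form a Poisson process with rate 0.33 × 1.9 = 0.627 per second.
Over the interval, μ = 0.627 × 5 = 3.135 (5 seconds).
P(N = 4) = e^(−3.135) · 3.135^4/4! ≈ 0.1751.

0.1751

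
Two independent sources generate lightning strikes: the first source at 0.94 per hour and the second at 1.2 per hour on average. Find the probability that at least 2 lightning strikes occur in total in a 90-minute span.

0.8301

Independent Poisson processes superpose: combined rate λ = 0.94 + 1.2 = 2.14 per hour.
Over the interval, μ = 2.14 × 1.5 = 3.21 (a 90-minute span = 1.5 hours).
P(N ≥ 2) = 1 − P(N ≤ 1) ≈ 0.8301.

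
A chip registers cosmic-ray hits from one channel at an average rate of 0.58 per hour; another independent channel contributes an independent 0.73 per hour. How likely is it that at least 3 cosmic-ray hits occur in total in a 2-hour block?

Independent Poisson processes superpose: combined rate λ = 0.58 + 0.73 = 1.31 per hour.
Over the interval, μ = 1.31 × 2 = 2.62 (a 2-hour block = 2 hours).
P(N ≥ 3) = 1 − P(N ≤ 2) ≈ 0.4866.

0.4866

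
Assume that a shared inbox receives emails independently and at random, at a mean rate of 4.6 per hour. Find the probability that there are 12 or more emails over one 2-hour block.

0.2168

Over the interval, μ = 4.6 × 2 = 9.2 (a 2-hour block = 2 hours).
P(N ≥ 12) = 1 − P(N ≤ 11) = 1 − Σ_{j=0}^{11} e^(−μ) μ^j/j! ≈ 0.2168.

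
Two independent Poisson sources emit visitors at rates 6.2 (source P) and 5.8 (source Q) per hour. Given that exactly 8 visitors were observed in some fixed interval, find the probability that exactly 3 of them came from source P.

0.2037

Given the total, each event is independently from source P with probability p = λ_P/(λ_P+λ_Q) = 6.2/12 ≈ 0.5167.
So K ~ Binomial(8, 6.2/12): P(K = 3) = C(8,3) · (6.2/12)^3 · (5.8/12)^5 ≈ 0.2037.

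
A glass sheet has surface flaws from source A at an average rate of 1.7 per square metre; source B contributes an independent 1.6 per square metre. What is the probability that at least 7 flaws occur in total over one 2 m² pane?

0.4892

Independent Poisson processes superpose: combined rate λ = 1.7 + 1.6 = 3.3 per square metre.
Over the interval, μ = 3.3 × 2 = 6.6 (a 2 m² pane = 2 square metres).
P(N ≥ 7) = 1 − P(N ≤ 6) ≈ 0.4892.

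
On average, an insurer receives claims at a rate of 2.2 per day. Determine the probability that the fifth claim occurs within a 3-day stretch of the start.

0.7873

Over the interval, μ = 2.2 × 3 = 6.6 (a 3-day stretch = 3 days).
The fifth arrival falls in the interval iff at least 5 events occur there: P(S_5 ≤ t) = P(N ≥ 5) = 1 − P(N ≤ 4) ≈ 0.7873.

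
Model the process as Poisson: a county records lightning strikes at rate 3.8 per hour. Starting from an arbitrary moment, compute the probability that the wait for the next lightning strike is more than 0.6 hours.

0.1023

The wait for the next event is exponential with rate λ = 3.8 per hour.
P(T > 0.6) = e^(−λt) = e^(−3.8 × 0.6) = e^(−2.28) ≈ 0.1023.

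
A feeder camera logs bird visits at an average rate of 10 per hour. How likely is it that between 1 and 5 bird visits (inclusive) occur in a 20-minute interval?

0.8432

Over the interval, μ = 10 × 1/3 ≈ 3.33333 (a 20-minute interval = 1/3 hours).
P(1 ≤ N ≤ 5) = Σ_{j=1}^{5} e^(−3.33333) · 3.33333^j/j! ≈ 0.8432.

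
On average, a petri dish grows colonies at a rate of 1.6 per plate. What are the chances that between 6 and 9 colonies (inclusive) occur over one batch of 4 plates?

0.5021

Over the interval, μ = 1.6 × 4 = 6.4 (a batch of 4 plates = 4 plates).
P(6 ≤ N ≤ 9) = Σ_{j=6}^{9} e^(−6.4) · 6.4^j/j! ≈ 0.5021.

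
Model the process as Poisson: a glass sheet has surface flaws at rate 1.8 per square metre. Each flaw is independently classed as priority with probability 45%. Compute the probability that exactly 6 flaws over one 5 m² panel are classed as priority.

0.1068

Thinning: the flaws that are classed as priority themselves form a Poisson process with rate 0.45 × 1.8 = 0.81 per square metre.
Over the interval, μ = 0.81 × 5 = 4.05 (a 5 m² panel = 5 square metres).
P(N = 6) = e^(−4.05) · 4.05^6/6! ≈ 0.1068.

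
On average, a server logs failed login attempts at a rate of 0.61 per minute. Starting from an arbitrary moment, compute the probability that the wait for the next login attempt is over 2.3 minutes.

0.2459

The wait for the next event is exponential with rate λ = 0.61 per minute.
P(T > 2.3) = e^(−λt) = e^(−0.61 × 2.3) = e^(−1.403) ≈ 0.2459.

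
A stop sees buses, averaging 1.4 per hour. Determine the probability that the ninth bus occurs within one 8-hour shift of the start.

Over the interval, μ = 1.4 × 8 = 11.2 (an 8-hour shift = 8 hours).
The ninth arrival falls in the interval iff at least 9 events occur there: P(S_9 ≤ t) = P(N ≥ 9) = 1 − P(N ≤ 8) ≈ 0.7853.

0.7853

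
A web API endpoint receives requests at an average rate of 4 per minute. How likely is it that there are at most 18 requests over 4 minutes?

Over the interval, μ = 4 × 4 = 16 (4 minutes).
P(N ≤ 18) = Σ_{j=0}^{18} e^(−μ) μ^j/j! ≈ 0.7423.

0.7423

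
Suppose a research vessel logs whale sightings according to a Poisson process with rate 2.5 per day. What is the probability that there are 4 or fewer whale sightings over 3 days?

Over the interval, μ = 2.5 × 3 = 7.5 (3 days).
P(N ≤ 4) = Σ_{j=0}^{4} e^(−μ) μ^j/j! ≈ 0.1321.

0.1321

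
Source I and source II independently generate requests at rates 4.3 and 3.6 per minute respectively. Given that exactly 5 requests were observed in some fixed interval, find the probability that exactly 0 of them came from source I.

0.0197

Given the total, each event is independently from source I with probability p = λ_I/(λ_I+λ_II) = 4.3/7.9 ≈ 0.5443.
So K ~ Binomial(5, 4.3/7.9): P(K = 0) = C(5,0) · (4.3/7.9)^0 · (3.6/7.9)^5 ≈ 0.0197.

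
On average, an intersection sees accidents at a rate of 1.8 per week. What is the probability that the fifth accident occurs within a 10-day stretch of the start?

0.1186

Over the interval, μ = 1.8 × 10/7 ≈ 2.57143 (a 10-day stretch = 10/7 weeks).
The fifth arrival falls in the interval iff at least 5 events occur there: P(S_5 ≤ t) = P(N ≥ 5) = 1 − P(N ≤ 4) ≈ 0.1186.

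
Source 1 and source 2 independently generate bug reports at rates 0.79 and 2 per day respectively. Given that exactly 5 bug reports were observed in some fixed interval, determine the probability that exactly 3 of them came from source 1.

Given the total, each event is independently from source 1 with probability p = λ_1/(λ_1+λ_2) = 0.79/2.79 ≈ 0.2832.
So K ~ Binomial(5, 0.79/2.79): P(K = 3) = C(5,3) · (0.79/2.79)^3 · (2/2.79)^2 ≈ 0.1167.

0.1167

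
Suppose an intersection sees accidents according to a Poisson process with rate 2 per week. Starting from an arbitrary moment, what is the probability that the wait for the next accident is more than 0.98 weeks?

0.1409

The wait for the next event is exponential with rate λ = 2 per week.
P(T > 0.98) = e^(−λt) = e^(−2 × 0.98) = e^(−1.96) ≈ 0.1409.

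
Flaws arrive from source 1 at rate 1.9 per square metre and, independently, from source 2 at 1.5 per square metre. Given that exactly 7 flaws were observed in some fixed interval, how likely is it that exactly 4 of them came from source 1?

Given the total, each event is independently from source 1 with probability p = λ_1/(λ_1+λ_2) = 1.9/3.4 ≈ 0.5588.
So K ~ Binomial(7, 1.9/3.4): P(K = 4) = C(7,4) · (1.9/3.4)^4 · (1.5/3.4)^3 ≈ 0.2931.

0.2931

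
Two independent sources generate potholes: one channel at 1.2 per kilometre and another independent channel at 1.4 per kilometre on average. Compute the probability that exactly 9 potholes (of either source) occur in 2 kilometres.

0.0423

Independent Poisson processes superpose: combined rate λ = 1.2 + 1.4 = 2.6 per kilometre.
Over the interval, μ = 2.6 × 2 = 5.2 (2 kilometres).
P(N = 9) = e^(−5.2) · 5.2^9/9! ≈ 0.0423.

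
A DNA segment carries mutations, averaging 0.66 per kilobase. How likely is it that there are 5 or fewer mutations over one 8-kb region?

Over the interval, μ = 0.66 × 8 = 5.28 (an 8-kb region = 8 kilobases).
P(N ≤ 5) = Σ_{j=0}^{5} e^(−μ) μ^j/j! ≈ 0.5670.

0.5670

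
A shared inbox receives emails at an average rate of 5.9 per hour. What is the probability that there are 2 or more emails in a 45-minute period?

Over the interval, μ = 5.9 × 0.75 = 4.425 (a 45-minute period = 0.75 hours).
P(N ≥ 2) = 1 − P(N ≤ 1) = 1 − Σ_{j=0}^{1} e^(−μ) μ^j/j! ≈ 0.9350.

0.9350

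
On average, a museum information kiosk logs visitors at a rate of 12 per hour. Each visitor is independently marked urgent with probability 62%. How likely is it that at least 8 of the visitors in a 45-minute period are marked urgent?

Thinning: the visitors that are marked urgent themselves form a Poisson process with rate 0.62 × 12 = 7.44 per hour.
Over the interval, μ = 7.44 × 0.75 = 5.58 (a 45-minute period = 0.75 hours).
P(N ≥ 8) = 1 − P(N ≤ 7) ≈ 0.2005.

0.2005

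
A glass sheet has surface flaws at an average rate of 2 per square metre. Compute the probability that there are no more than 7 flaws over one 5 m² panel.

0.2202

Over the interval, μ = 2 × 5 = 10 (a 5 m² panel = 5 square metres).
P(N ≤ 7) = Σ_{j=0}^{7} e^(−μ) μ^j/j! ≈ 0.2202.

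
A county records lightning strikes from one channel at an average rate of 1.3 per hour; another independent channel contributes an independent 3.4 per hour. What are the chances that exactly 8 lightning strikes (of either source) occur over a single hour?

0.0537

Independent Poisson processes superpose: combined rate λ = 1.3 + 3.4 = 4.7 per hour.
So μ = 4.7.
P(N = 8) = e^(−4.7) · 4.7^8/8! ≈ 0.0537.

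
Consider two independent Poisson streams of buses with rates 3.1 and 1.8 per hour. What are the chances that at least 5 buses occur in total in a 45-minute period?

0.3080

Independent Poisson processes superpose: combined rate λ = 3.1 + 1.8 = 4.9 per hour.
Over the interval, μ = 4.9 × 0.75 = 3.675 (a 45-minute period = 0.75 hours).
P(N ≥ 5) = 1 − P(N ≤ 4) ≈ 0.3080.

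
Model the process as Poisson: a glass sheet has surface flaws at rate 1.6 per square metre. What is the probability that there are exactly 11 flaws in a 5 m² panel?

Over the interval, μ = 1.6 × 5 = 8 (a 5 m² panel = 5 square metres).
P(N = 11) = e^(−μ) μ^11/11! = e^(−8) · 8^11/39916800 ≈ 0.0722.

0.0722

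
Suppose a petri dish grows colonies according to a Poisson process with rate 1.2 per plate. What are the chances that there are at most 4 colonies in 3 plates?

0.7064

Over the interval, μ = 1.2 × 3 = 3.6 (3 plates).
P(N ≤ 4) = Σ_{j=0}^{4} e^(−μ) μ^j/j! ≈ 0.7064.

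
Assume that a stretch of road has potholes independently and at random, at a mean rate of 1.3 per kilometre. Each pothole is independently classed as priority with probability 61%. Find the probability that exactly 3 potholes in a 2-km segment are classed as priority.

Thinning: the potholes that are classed as priority themselves form a Poisson process with rate 0.61 × 1.3 = 0.793 per kilometre.
Over the interval, μ = 0.793 × 2 = 1.586 (a 2-km segment = 2 kilometres).
P(N = 3) = e^(−1.586) · 1.586^3/3! ≈ 0.1361.

0.1361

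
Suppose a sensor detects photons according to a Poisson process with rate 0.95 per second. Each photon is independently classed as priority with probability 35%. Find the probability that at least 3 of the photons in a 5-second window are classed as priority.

0.2329

Thinning: the photons that are classed as priority themselves form a Poisson process with rate 0.35 × 0.95 = 0.3325 per second.
Over the interval, μ = 0.3325 × 5 = 1.6625 (a 5-second window = 5 seconds).
P(N ≥ 3) = 1 − P(N ≤ 2) ≈ 0.2329.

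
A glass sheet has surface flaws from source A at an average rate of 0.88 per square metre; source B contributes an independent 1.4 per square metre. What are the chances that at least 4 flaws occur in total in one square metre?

0.1966

Independent Poisson processes superpose: combined rate λ = 0.88 + 1.4 = 2.28 per square metre.
So μ = 2.28.
P(N ≥ 4) = 1 − P(N ≤ 3) ≈ 0.1966.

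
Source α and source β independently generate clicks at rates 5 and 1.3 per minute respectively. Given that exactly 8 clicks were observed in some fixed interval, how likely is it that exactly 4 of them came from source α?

Given the total, each event is independently from source α with probability p = λ_α/(λ_α+λ_β) = 5/6.3 ≈ 0.7937.
So K ~ Binomial(8, 5/6.3): P(K = 4) = C(8,4) · (5/6.3)^4 · (1.3/6.3)^4 ≈ 0.0504.

0.0504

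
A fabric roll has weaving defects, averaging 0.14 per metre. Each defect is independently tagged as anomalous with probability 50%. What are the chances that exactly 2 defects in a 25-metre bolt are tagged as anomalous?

Thinning: the defects that are tagged as anomalous themselves form a Poisson process with rate 0.5 × 0.14 = 0.07 per metre.
Over the interval, μ = 0.07 × 25 = 1.75 (a 25-metre bolt = 25 metres).
P(N = 2) = e^(−1.75) · 1.75^2/2! ≈ 0.2661.

0.2661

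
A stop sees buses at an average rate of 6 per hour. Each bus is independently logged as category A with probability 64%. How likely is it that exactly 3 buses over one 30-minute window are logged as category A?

Thinning: the buses that are logged as category A themselves form a Poisson process with rate 0.64 × 6 = 3.84 per hour.
Over the interval, μ = 3.84 × 0.5 = 1.92 (a 30-minute window = 0.5 hours).
P(N = 3) = e^(−1.92) · 1.92^3/3! ≈ 0.1729.

0.1729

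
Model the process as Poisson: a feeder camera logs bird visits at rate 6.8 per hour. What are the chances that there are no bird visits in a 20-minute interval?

Over the interval, μ = 6.8 × 1/3 ≈ 2.26667 (a 20-minute interval = 1/3 hours).
P(N = 0) = e^(−μ) μ^0/0! = e^(−2.26667) · 2.26667^0/1 ≈ 0.1037.

0.1037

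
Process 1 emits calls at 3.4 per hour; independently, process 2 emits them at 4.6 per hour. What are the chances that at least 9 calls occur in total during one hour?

0.4075

Independent Poisson processes superpose: combined rate λ = 3.4 + 4.6 = 8 per hour.
So μ = 8.
P(N ≥ 9) = 1 − P(N ≤ 8) ≈ 0.4075.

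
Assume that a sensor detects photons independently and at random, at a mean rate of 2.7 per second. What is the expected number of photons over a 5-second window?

13.5

E[N] = λt = 2.7 × 5 = 13.5 (a 5-second window = 5 seconds).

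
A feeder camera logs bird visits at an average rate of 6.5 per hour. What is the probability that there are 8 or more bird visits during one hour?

0.3272

With mean μ = 6.5 per hour,
P(N ≥ 8) = 1 − P(N ≤ 7) = 1 − Σ_{j=0}^{7} e^(−μ) μ^j/j! ≈ 0.3272.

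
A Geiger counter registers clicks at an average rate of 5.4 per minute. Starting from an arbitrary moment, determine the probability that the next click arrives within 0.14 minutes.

0.5305

Inter-arrival times are exponential with rate λ = 5.4 per minute.
P(T ≤ 0.14) = 1 − e^(−λt) = 1 − e^(−5.4 × 0.14) = 1 − e^(−0.756) ≈ 0.5305.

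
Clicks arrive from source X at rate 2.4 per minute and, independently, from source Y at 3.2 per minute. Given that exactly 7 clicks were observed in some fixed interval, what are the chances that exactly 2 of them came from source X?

Given the total, each event is independently from source X with probability p = λ_X/(λ_X+λ_Y) = 2.4/5.6 ≈ 0.4286.
So K ~ Binomial(7, 2.4/5.6): P(K = 2) = C(7,2) · (2.4/5.6)^2 · (3.2/5.6)^5 ≈ 0.2350.

0.2350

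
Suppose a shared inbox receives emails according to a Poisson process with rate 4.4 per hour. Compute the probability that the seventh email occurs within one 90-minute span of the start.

Over the interval, μ = 4.4 × 1.5 = 6.6 (a 90-minute span = 1.5 hours).
The seventh arrival falls in the interval iff at least 7 events occur there: P(S_7 ≤ t) = P(N ≥ 7) = 1 − P(N ≤ 6) ≈ 0.4892.

0.4892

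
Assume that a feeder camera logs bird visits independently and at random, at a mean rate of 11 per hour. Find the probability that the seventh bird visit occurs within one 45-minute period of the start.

0.7162

Over the interval, μ = 11 × 0.75 = 8.25 (a 45-minute period = 0.75 hours).
The seventh arrival falls in the interval iff at least 7 events occur there: P(S_7 ≤ t) = P(N ≥ 7) = 1 − P(N ≤ 6) ≈ 0.7162.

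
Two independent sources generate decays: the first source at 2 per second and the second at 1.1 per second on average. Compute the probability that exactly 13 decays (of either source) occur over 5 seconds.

0.0888

Independent Poisson processes superpose: combined rate λ = 2 + 1.1 = 3.1 per second.
Over the interval, μ = 3.1 × 5 = 15.5 (5 seconds).
P(N = 13) = e^(−15.5) · 15.5^13/13! ≈ 0.0888.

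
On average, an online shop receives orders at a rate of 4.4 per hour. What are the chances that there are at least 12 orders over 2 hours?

Over the interval, μ = 4.4 × 2 = 8.8 (2 hours).
P(N ≥ 12) = 1 − P(N ≤ 11) = 1 − Σ_{j=0}^{11} e^(−μ) μ^j/j! ≈ 0.1780.

0.1780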